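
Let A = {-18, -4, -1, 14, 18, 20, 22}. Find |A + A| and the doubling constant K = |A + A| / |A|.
K = |A + A| / |A| = 26/7

Enumerate A + A = {a + b : a, b ∈ A}. With |A| = 7, there are |A|^2 = 49 ordered sum pairs; collecting distinct values, A + A = {-36, -22, -19, -8, -5, -4, -2, 0, 2, 4, 10, 13, 14, 16, 17, 18, 19, 21, 28, 32, 34, 36, 38, 40, 42, 44}, so |A + A| = 26. Thus K = 26/7. For comparison, the minimum possible |A + A| over all 7-element sets is 2·7 − 1 = 13 (so min K = 13/7), attained only by arithmetic progressions.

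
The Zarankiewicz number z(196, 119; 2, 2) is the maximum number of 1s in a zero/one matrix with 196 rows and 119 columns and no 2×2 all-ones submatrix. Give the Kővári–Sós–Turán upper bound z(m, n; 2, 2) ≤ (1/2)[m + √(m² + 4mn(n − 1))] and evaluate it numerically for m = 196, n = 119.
z(196, 119; 2, 2) ≤ (1/2)[196 + √(196² + 4·196·119·118)] = (1/2)[196 + √11047344] = 1759.8773

Kővári–Sós–Turán: let r_1, ..., r_196 be the row sums and z = Σ r_i the total number of 1s. Each pair of columns can share at most one row with both entries 1 (else a 2×2 all-ones block appears), so Σ_i C(r_i, 2) ≤ C(119, 2) = 7021. By convexity Σ_i C(r_i, 2) ≥ 196·C(z/196, 2) = z(z − 196)/(2·196), giving z² − 196z − 196·119·118 ≤ 0 and hence z ≤ (1/2)[196 + √(38416 + 4·2752232)] = (1/2)[196 + √11047344] ≈ (1/2)(196 + 3323.7545) = 1759.8773.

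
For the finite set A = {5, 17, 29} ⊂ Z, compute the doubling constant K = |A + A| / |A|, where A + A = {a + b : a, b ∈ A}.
K = |A + A| / |A| = 5/3

Enumerate A + A = {a + b : a, b ∈ A}. With |A| = 3, there are |A|^2 = 9 ordered sum pairs; collecting distinct values, A + A = {10, 22, 34, 46, 58}, so |A + A| = 5. Thus K = 5/3. Here |A + A| = 2|A| − 1 = 5, the minimum possible — so K = 5/3 is minimal, which holds iff A is an arithmetic progression.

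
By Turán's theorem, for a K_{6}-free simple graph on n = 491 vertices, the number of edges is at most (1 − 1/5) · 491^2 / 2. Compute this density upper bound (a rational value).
Turán density bound = (4/5) · 491^2/2 = 482162/5 ≈ 96432.4

Turán's theorem: ex(n, K_{r+1}) is achieved by the complete r-partite Turán graph T(n, r) with parts as balanced as possible, and is at most (1 − 1/r) · n^2/2. For r = 5, n = 491: the density bound is (4/5) · 241081/2 = 482162/5 ≈ 96432.4. The integer-valued extremum is e(T(491, 5)) = 96432, which is strictly less than the density bound 482162/5 since 5 ∤ 491 (the parts of T(491, 5) cannot all be equal).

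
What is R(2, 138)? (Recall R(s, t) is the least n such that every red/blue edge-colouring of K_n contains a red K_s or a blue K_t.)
R(2, 138) = 138

R(2, k) = k for all k ≥ 2: in a 2-colouring of K_k, either some edge is red (a red K_2) or all edges are blue (a blue K_k). And K_{137} coloured all-blue has no blue K_138, so R(2, 138) > 137. Hence R(2, 138) = 138.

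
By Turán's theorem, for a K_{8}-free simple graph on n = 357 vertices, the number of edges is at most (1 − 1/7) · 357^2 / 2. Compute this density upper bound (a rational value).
Turán density bound = (6/7) · 357^2/2 = 54621

Turán's theorem: ex(n, K_{r+1}) is achieved by the complete r-partite Turán graph T(n, r) with parts as balanced as possible, and is at most (1 − 1/r) · n^2/2. For r = 7, n = 357: the density bound is (6/7) · 127449/2 = 54621. Since 7 ∣ 357, the Turán graph T(357, 7) has parts of equal size 51, and its edge count e(T(357, 7)) = 54621 attains the density bound exactly.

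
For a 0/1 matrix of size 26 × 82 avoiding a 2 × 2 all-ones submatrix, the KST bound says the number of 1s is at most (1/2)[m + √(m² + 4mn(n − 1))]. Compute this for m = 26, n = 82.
z(26, 82; 2, 2) ≤ (1/2)[26 + √(26² + 4·26·82·81)] = (1/2)[26 + √691444] = 428.7656

Kővári–Sós–Turán: let r_1, ..., r_26 be the row sums and z = Σ r_i the total number of 1s. Each pair of columns can share at most one row with both entries 1 (else a 2×2 all-ones block appears), so Σ_i C(r_i, 2) ≤ C(82, 2) = 3321. By convexity Σ_i C(r_i, 2) ≥ 26·C(z/26, 2) = z(z − 26)/(2·26), giving z² − 26z − 26·82·81 ≤ 0 and hence z ≤ (1/2)[26 + √(676 + 4·172692)] = (1/2)[26 + √691444] ≈ (1/2)(26 + 831.5311) = 428.7656.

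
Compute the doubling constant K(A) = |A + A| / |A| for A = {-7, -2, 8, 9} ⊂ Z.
K = |A + A| / |A| = 10/4 = 5/2

Enumerate A + A = {a + b : a, b ∈ A}. With |A| = 4, there are |A|^2 = 16 ordered sum pairs; collecting distinct values, A + A = {-14, -9, -4, 1, 2, 6, 7, 16, 17, 18}, so |A + A| = 10. Thus K = 10/4 = 5/2. For comparison, the minimum possible |A + A| over all 4-element sets is 2·4 − 1 = 7 (so min K = 7/4), attained only by arithmetic progressions.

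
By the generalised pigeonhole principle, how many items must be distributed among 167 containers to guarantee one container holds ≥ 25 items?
n = (25 − 1)·167 + 1 = 4009

By the generalised pigeonhole principle, to guarantee some box contains ≥ r objects we need more than (r − 1) · k objects total. Threshold: n = (r − 1) · k + 1. With r = 25 and k = 167: n = 24 · 167 + 1 = 4008 + 1 = 4009. For n = 4008 = 24 · 167, we can put exactly 24 objects in every box, avoiding 25 in any single one — so 4009 is tight.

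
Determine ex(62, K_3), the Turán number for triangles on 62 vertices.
ex(62, K_3) = ⌊62^2/4⌋ = 961

Mantel (1907): a triangle-free graph on n vertices has at most ⌊n^2/4⌋ edges, with equality for the complete bipartite graph K_{⌊n/2⌋, ⌈n/2⌉}. For n = 62: ⌊62^2/4⌋ = ⌊3844/4⌋ = 961. The extremal graph is K_{31, 31}, which has 31·31 = 961 edges.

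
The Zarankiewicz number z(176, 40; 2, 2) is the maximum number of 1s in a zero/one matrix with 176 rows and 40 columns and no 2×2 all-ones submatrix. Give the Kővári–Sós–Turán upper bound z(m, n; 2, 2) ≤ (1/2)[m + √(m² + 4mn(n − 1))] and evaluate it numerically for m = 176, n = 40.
z(176, 40; 2, 2) ≤ (1/2)[176 + √(176² + 4·176·40·39)] = (1/2)[176 + √1129216] = 619.3229

Kővári–Sós–Turán: let r_1, ..., r_176 be the row sums and z = Σ r_i the total number of 1s. Each pair of columns can share at most one row with both entries 1 (else a 2×2 all-ones block appears), so Σ_i C(r_i, 2) ≤ C(40, 2) = 780. By convexity Σ_i C(r_i, 2) ≥ 176·C(z/176, 2) = z(z − 176)/(2·176), giving z² − 176z − 176·40·39 ≤ 0 and hence z ≤ (1/2)[176 + √(30976 + 4·274560)] = (1/2)[176 + √1129216] ≈ (1/2)(176 + 1062.6458) = 619.3229.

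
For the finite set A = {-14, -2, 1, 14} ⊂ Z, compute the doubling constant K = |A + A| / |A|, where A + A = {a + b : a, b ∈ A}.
K = |A + A| / |A| = 10/4 = 5/2

Enumerate A + A = {a + b : a, b ∈ A}. With |A| = 4, there are |A|^2 = 16 ordered sum pairs; collecting distinct values, A + A = {-28, -16, -13, -4, -1, 0, 2, 12, 15, 28}, so |A + A| = 10. Thus K = 10/4 = 5/2. For comparison, the minimum possible |A + A| over all 4-element sets is 2·4 − 1 = 7 (so min K = 7/4), attained only by arithmetic progressions.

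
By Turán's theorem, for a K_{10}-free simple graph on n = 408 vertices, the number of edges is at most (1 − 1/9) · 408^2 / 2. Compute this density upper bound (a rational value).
Turán density bound = (8/9) · 408^2/2 = 73984

Turán's theorem: ex(n, K_{r+1}) is achieved by the complete r-partite Turán graph T(n, r) with parts as balanced as possible, and is at most (1 − 1/r) · n^2/2. For r = 9, n = 408: the density bound is (8/9) · 166464/2 = 73984. The integer-valued extremum is e(T(408, 9)) = 73983, which is strictly less than the density bound 73984 since 9 ∤ 408 (the parts of T(408, 9) cannot all be equal).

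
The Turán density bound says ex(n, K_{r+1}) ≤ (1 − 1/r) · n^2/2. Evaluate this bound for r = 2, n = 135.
Turán density bound = (1/2) · 135^2/2 = 18225/4 ≈ 4556.25

Turán's theorem: ex(n, K_{r+1}) is achieved by the complete r-partite Turán graph T(n, r) with parts as balanced as possible, and is at most (1 − 1/r) · n^2/2. For r = 2, n = 135: the density bound is (1/2) · 18225/2 = 18225/4 ≈ 4556.25. The integer-valued extremum is e(T(135, 2)) = 4556, which is strictly less than the density bound 18225/4 since 2 ∤ 135 (the parts of T(135, 2) cannot all be equal).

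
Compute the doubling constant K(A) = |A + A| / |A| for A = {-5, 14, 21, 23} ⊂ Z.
K = |A + A| / |A| = 10/4 = 5/2

Enumerate A + A = {a + b : a, b ∈ A}. With |A| = 4, there are |A|^2 = 16 ordered sum pairs; collecting distinct values, A + A = {-10, 9, 16, 18, 28, 35, 37, 42, 44, 46}, so |A + A| = 10. Thus K = 10/4 = 5/2. For comparison, the minimum possible |A + A| over all 4-element sets is 2·4 − 1 = 7 (so min K = 7/4), attained only by arithmetic progressions.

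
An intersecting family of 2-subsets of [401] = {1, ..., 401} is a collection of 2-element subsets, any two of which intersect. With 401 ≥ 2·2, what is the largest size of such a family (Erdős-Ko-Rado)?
max |F| = C(400, 1) = 400

Erdős-Ko-Rado (1961): when n ≥ 2k, max |F| = C(n−1, k−1). The bound is attained by the star {A : i ∈ A} for any fixed i ∈ [n]. Here C(401−1, 2−1) = C(400, 1) = 400.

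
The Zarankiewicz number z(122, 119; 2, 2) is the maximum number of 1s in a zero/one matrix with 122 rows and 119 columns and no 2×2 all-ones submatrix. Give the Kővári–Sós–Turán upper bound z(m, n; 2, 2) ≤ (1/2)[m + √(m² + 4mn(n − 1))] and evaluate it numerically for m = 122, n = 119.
z(122, 119; 2, 2) ≤ (1/2)[122 + √(122² + 4·122·119·118)] = (1/2)[122 + √6867380] = 1371.2843

Kővári–Sós–Turán: let r_1, ..., r_122 be the row sums and z = Σ r_i the total number of 1s. Each pair of columns can share at most one row with both entries 1 (else a 2×2 all-ones block appears), so Σ_i C(r_i, 2) ≤ C(119, 2) = 7021. By convexity Σ_i C(r_i, 2) ≥ 122·C(z/122, 2) = z(z − 122)/(2·122), giving z² − 122z − 122·119·118 ≤ 0 and hence z ≤ (1/2)[122 + √(14884 + 4·1713124)] = (1/2)[122 + √6867380] ≈ (1/2)(122 + 2620.5686) = 1371.2843.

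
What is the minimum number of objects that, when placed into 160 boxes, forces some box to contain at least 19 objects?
n = (19 − 1)·160 + 1 = 2881

By the generalised pigeonhole principle, to guarantee some box contains ≥ r objects we need more than (r − 1) · k objects total. Threshold: n = (r − 1) · k + 1. With r = 19 and k = 160: n = 18 · 160 + 1 = 2880 + 1 = 2881. For n = 2880 = 18 · 160, we can put exactly 18 objects in every box, avoiding 19 in any single one — so 2881 is tight.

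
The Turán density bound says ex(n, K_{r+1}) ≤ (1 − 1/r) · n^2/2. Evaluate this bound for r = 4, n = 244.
Turán density bound = (3/4) · 244^2/2 = 22326

Turán's theorem: ex(n, K_{r+1}) is achieved by the complete r-partite Turán graph T(n, r) with parts as balanced as possible, and is at most (1 − 1/r) · n^2/2. For r = 4, n = 244: the density bound is (3/4) · 59536/2 = 22326. Since 4 ∣ 244, the Turán graph T(244, 4) has parts of equal size 61, and its edge count e(T(244, 4)) = 22326 attains the density bound exactly.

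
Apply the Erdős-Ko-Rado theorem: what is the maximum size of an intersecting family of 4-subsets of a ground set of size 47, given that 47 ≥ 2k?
max |F| = C(46, 3) = 15180

The Erdős-Ko-Rado theorem states: for n ≥ 2k, an intersecting family of k-subsets of an n-element set has size at most C(n − 1, k − 1), with equality for 'star' families {A ⊆ [n] : |A| = k, i ∈ A} (fix an element i). For n = 47, k = 4: C(46, 3) = 15180.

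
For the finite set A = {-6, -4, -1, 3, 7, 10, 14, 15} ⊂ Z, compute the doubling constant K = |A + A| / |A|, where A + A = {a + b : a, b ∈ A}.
K = |A + A| / |A| = 29/8

Enumerate A + A = {a + b : a, b ∈ A}. With |A| = 8, there are |A|^2 = 64 ordered sum pairs; collecting distinct values, A + A = {-12, -10, -8, -7, -5, -3, -2, -1, 1, 2, 3, 4, 6, 8, 9, 10, 11, 13, 14, 17, 18, 20, 21, 22, 24, 25, 28, 29, 30}, so |A + A| = 29. Thus K = 29/8. For comparison, the minimum possible |A + A| over all 8-element sets is 2·8 − 1 = 15 (so min K = 15/8), attained only by arithmetic progressions.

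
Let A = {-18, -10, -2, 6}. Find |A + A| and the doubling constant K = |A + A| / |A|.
K = |A + A| / |A| = 7/4

Enumerate A + A = {a + b : a, b ∈ A}. With |A| = 4, there are |A|^2 = 16 ordered sum pairs; collecting distinct values, A + A = {-36, -28, -20, -12, -4, 4, 12}, so |A + A| = 7. Thus K = 7/4. Here |A + A| = 2|A| − 1 = 7, the minimum possible — so K = 7/4 is minimal, which holds iff A is an arithmetic progression.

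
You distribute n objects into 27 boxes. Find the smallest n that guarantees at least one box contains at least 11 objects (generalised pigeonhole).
n = (11 − 1)·27 + 1 = 271

By the generalised pigeonhole principle, to guarantee some box contains ≥ r objects we need more than (r − 1) · k objects total. Threshold: n = (r − 1) · k + 1. With r = 11 and k = 27: n = 10 · 27 + 1 = 270 + 1 = 271. For n = 270 = 10 · 27, we can put exactly 10 objects in every box, avoiding 11 in any single one — so 271 is tight.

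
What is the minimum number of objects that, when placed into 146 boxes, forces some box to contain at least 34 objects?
n = (34 − 1)·146 + 1 = 4819

By the generalised pigeonhole principle, to guarantee some box contains ≥ r objects we need more than (r − 1) · k objects total. Threshold: n = (r − 1) · k + 1. With r = 34 and k = 146: n = 33 · 146 + 1 = 4818 + 1 = 4819. For n = 4818 = 33 · 146, we can put exactly 33 objects in every box, avoiding 34 in any single one — so 4819 is tight.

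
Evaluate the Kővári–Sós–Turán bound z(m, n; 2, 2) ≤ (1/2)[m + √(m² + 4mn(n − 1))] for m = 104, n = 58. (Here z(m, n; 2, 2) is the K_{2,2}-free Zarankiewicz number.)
z(104, 58; 2, 2) ≤ (1/2)[104 + √(104² + 4·104·58·57)] = (1/2)[104 + √1386112] = 640.6663

Kővári–Sós–Turán: let r_1, ..., r_104 be the row sums and z = Σ r_i the total number of 1s. Each pair of columns can share at most one row with both entries 1 (else a 2×2 all-ones block appears), so Σ_i C(r_i, 2) ≤ C(58, 2) = 1653. By convexity Σ_i C(r_i, 2) ≥ 104·C(z/104, 2) = z(z − 104)/(2·104), giving z² − 104z − 104·58·57 ≤ 0 and hence z ≤ (1/2)[104 + √(10816 + 4·343824)] = (1/2)[104 + √1386112] ≈ (1/2)(104 + 1177.3326) = 640.6663.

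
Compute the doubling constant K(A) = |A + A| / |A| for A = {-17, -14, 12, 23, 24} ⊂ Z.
K = |A + A| / |A| = 15/5 = 3

Enumerate A + A = {a + b : a, b ∈ A}. With |A| = 5, there are |A|^2 = 25 ordered sum pairs; collecting distinct values, A + A = {-34, -31, -28, -5, -2, 6, 7, 9, 10, 24, 35, 36, 46, 47, 48}, so |A + A| = 15. Thus K = 15/5 = 3. For comparison, the minimum possible |A + A| over all 5-element sets is 2·5 − 1 = 9 (so min K = 9/5), attained only by arithmetic progressions.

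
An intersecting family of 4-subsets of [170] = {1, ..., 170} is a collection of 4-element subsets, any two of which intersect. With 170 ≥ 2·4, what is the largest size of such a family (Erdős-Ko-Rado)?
max |F| = C(169, 3) = 790244

The Erdős-Ko-Rado theorem states: for n ≥ 2k, an intersecting family of k-subsets of an n-element set has size at most C(n − 1, k − 1), with equality for 'star' families {A ⊆ [n] : |A| = k, i ∈ A} (fix an element i). For n = 170, k = 4: C(169, 3) = 790244.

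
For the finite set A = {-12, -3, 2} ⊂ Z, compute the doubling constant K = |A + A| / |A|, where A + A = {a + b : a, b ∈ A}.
K = |A + A| / |A| = 6/3 = 2

Enumerate A + A = {a + b : a, b ∈ A}. With |A| = 3, there are |A|^2 = 9 ordered sum pairs; collecting distinct values, A + A = {-24, -15, -10, -6, -1, 4}, so |A + A| = 6. Thus K = 6/3 = 2. For comparison, the minimum possible |A + A| over all 3-element sets is 2·3 − 1 = 5 (so min K = 5/3), attained only by arithmetic progressions.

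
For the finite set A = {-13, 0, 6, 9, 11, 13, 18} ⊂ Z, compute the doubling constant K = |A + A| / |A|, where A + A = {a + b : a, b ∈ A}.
K = |A + A| / |A| = 24/7

Enumerate A + A = {a + b : a, b ∈ A}. With |A| = 7, there are |A|^2 = 49 ordered sum pairs; collecting distinct values, A + A = {-26, -13, -7, -4, -2, 0, 5, 6, 9, 11, 12, 13, 15, 17, 18, 19, 20, 22, 24, 26, 27, 29, 31, 36}, so |A + A| = 24. Thus K = 24/7. For comparison, the minimum possible |A + A| over all 7-element sets is 2·7 − 1 = 13 (so min K = 13/7), attained only by arithmetic progressions.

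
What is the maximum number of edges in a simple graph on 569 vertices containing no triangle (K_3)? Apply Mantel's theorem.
ex(569, K_3) = ⌊569^2/4⌋ = 80940

Mantel (1907): a triangle-free graph on n vertices has at most ⌊n^2/4⌋ edges, with equality for the complete bipartite graph K_{⌊n/2⌋, ⌈n/2⌉}. For n = 569: ⌊569^2/4⌋ = ⌊323761/4⌋ = 80940. The extremal graph is K_{284, 285}, which has 284·285 = 80940 edges.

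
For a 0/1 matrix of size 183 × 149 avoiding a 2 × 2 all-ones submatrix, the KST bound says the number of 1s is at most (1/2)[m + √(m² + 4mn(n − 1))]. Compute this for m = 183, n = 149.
z(183, 149; 2, 2) ≤ (1/2)[183 + √(183² + 4·183·149·148)] = (1/2)[183 + √16175553] = 2102.4421

Kővári–Sós–Turán: let r_1, ..., r_183 be the row sums and z = Σ r_i the total number of 1s. Each pair of columns can share at most one row with both entries 1 (else a 2×2 all-ones block appears), so Σ_i C(r_i, 2) ≤ C(149, 2) = 11026. By convexity Σ_i C(r_i, 2) ≥ 183·C(z/183, 2) = z(z − 183)/(2·183), giving z² − 183z − 183·149·148 ≤ 0 and hence z ≤ (1/2)[183 + √(33489 + 4·4035516)] = (1/2)[183 + √16175553] ≈ (1/2)(183 + 4021.8843) = 2102.4421.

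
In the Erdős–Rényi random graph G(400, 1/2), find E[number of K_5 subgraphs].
E[# K_5] = C(400, 5) · (1/2)^C(5, 2) = 83218600080 / 2^10 = 5201162505/64 = 81268164.140625

For each 5-subset S of vertices (there are C(400, 5) = 83218600080 such S), let X_S = 1 if S induces a K_5 (all C(5, 2) = 10 edges present). Then P(X_S = 1) = (1/2)^10 = 1/1024. By linearity of expectation, E[# K_5] = C(400, 5) · (1/2)^10 = 83218600080 / 1024 = 5201162505/64 = 81268164.140625.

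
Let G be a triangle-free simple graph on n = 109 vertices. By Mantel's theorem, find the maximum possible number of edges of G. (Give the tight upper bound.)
ex(109, K_3) = ⌊109^2/4⌋ = 2970

Mantel (1907): a triangle-free graph on n vertices has at most ⌊n^2/4⌋ edges, with equality for the complete bipartite graph K_{⌊n/2⌋, ⌈n/2⌉}. For n = 109: ⌊109^2/4⌋ = ⌊11881/4⌋ = 2970. The extremal graph is K_{54, 55}, which has 54·55 = 2970 edges.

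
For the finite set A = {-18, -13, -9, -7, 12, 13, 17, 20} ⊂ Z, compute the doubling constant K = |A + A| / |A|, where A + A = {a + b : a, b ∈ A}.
K = |A + A| / |A| = 34/8 = 17/4

Enumerate A + A = {a + b : a, b ∈ A}. With |A| = 8, there are |A|^2 = 64 ordered sum pairs; collecting distinct values, A + A = {-36, -31, -27, -26, -25, -22, -20, -18, -16, -14, -6, -5, -1, 0, 2, 3, 4, 5, 6, 7, 8, 10, 11, 13, 24, 25, 26, 29, 30, 32, 33, 34, 37, 40}, so |A + A| = 34. Thus K = 34/8 = 17/4. For comparison, the minimum possible |A + A| over all 8-element sets is 2·8 − 1 = 15 (so min K = 15/8), attained only by arithmetic progressions.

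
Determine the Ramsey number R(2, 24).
R(2, 24) = 24

R(2, k) = k for all k ≥ 2: in a 2-colouring of K_k, either some edge is red (a red K_2) or all edges are blue (a blue K_k). And K_{23} coloured all-blue has no blue K_24, so R(2, 24) > 23. Hence R(2, 24) = 24.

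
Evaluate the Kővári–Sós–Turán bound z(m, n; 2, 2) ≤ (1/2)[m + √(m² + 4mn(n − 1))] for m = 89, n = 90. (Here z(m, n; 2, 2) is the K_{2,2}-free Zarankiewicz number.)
z(89, 90; 2, 2) ≤ (1/2)[89 + √(89² + 4·89·90·89)] = (1/2)[89 + √2859481] = 890

Kővári–Sós–Turán: let r_1, ..., r_89 be the row sums and z = Σ r_i the total number of 1s. Each pair of columns can share at most one row with both entries 1 (else a 2×2 all-ones block appears), so Σ_i C(r_i, 2) ≤ C(90, 2) = 4005. By convexity Σ_i C(r_i, 2) ≥ 89·C(z/89, 2) = z(z − 89)/(2·89), giving z² − 89z − 89·90·89 ≤ 0 and hence z ≤ (1/2)[89 + √(7921 + 4·712890)] = (1/2)[89 + √2859481] ≈ (1/2)(89 + 1691) = 890.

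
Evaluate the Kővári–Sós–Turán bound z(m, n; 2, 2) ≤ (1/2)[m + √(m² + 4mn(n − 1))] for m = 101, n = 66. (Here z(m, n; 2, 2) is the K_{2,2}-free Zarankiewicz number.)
z(101, 66; 2, 2) ≤ (1/2)[101 + √(101² + 4·101·66·65)] = (1/2)[101 + √1743361] = 710.682

Kővári–Sós–Turán: let r_1, ..., r_101 be the row sums and z = Σ r_i the total number of 1s. Each pair of columns can share at most one row with both entries 1 (else a 2×2 all-ones block appears), so Σ_i C(r_i, 2) ≤ C(66, 2) = 2145. By convexity Σ_i C(r_i, 2) ≥ 101·C(z/101, 2) = z(z − 101)/(2·101), giving z² − 101z − 101·66·65 ≤ 0 and hence z ≤ (1/2)[101 + √(10201 + 4·433290)] = (1/2)[101 + √1743361] ≈ (1/2)(101 + 1320.364) = 710.682.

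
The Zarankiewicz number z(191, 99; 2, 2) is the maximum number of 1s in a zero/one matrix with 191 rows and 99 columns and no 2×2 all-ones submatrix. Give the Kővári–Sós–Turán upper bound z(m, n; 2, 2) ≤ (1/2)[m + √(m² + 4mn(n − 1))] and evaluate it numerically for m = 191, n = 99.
z(191, 99; 2, 2) ≤ (1/2)[191 + √(191² + 4·191·99·98)] = (1/2)[191 + √7448809] = 1460.1253

Kővári–Sós–Turán: let r_1, ..., r_191 be the row sums and z = Σ r_i the total number of 1s. Each pair of columns can share at most one row with both entries 1 (else a 2×2 all-ones block appears), so Σ_i C(r_i, 2) ≤ C(99, 2) = 4851. By convexity Σ_i C(r_i, 2) ≥ 191·C(z/191, 2) = z(z − 191)/(2·191), giving z² − 191z − 191·99·98 ≤ 0 and hence z ≤ (1/2)[191 + √(36481 + 4·1853082)] = (1/2)[191 + √7448809] ≈ (1/2)(191 + 2729.2506) = 1460.1253.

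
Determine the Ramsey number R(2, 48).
R(2, 48) = 48

R(2, k) = k for all k ≥ 2: in a 2-colouring of K_k, either some edge is red (a red K_2) or all edges are blue (a blue K_k). And K_{47} coloured all-blue has no blue K_48, so R(2, 48) > 47. Hence R(2, 48) = 48.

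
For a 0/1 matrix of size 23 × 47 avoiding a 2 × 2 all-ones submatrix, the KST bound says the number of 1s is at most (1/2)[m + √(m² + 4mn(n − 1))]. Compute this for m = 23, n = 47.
z(23, 47; 2, 2) ≤ (1/2)[23 + √(23² + 4·23·47·46)] = (1/2)[23 + √199433] = 234.7896

Kővári–Sós–Turán: let r_1, ..., r_23 be the row sums and z = Σ r_i the total number of 1s. Each pair of columns can share at most one row with both entries 1 (else a 2×2 all-ones block appears), so Σ_i C(r_i, 2) ≤ C(47, 2) = 1081. By convexity Σ_i C(r_i, 2) ≥ 23·C(z/23, 2) = z(z − 23)/(2·23), giving z² − 23z − 23·47·46 ≤ 0 and hence z ≤ (1/2)[23 + √(529 + 4·49726)] = (1/2)[23 + √199433] ≈ (1/2)(23 + 446.5792) = 234.7896.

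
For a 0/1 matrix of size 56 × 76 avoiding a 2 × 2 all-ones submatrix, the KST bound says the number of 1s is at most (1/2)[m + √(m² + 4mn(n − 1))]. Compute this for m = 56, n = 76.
z(56, 76; 2, 2) ≤ (1/2)[56 + √(56² + 4·56·76·75)] = (1/2)[56 + √1279936] = 593.6713

Kővári–Sós–Turán: let r_1, ..., r_56 be the row sums and z = Σ r_i the total number of 1s. Each pair of columns can share at most one row with both entries 1 (else a 2×2 all-ones block appears), so Σ_i C(r_i, 2) ≤ C(76, 2) = 2850. By convexity Σ_i C(r_i, 2) ≥ 56·C(z/56, 2) = z(z − 56)/(2·56), giving z² − 56z − 56·76·75 ≤ 0 and hence z ≤ (1/2)[56 + √(3136 + 4·319200)] = (1/2)[56 + √1279936] ≈ (1/2)(56 + 1131.3426) = 593.6713.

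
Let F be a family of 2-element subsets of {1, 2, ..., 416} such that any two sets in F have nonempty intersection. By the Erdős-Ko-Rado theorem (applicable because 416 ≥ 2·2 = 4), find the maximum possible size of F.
max |F| = C(415, 1) = 415

Erdős-Ko-Rado (1961): when n ≥ 2k, max |F| = C(n−1, k−1). The bound is attained by the star {A : i ∈ A} for any fixed i ∈ [n]. Here C(416−1, 2−1) = C(415, 1) = 415.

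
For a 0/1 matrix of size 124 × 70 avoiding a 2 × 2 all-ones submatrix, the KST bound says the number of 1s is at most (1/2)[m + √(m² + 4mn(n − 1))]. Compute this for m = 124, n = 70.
z(124, 70; 2, 2) ≤ (1/2)[124 + √(124² + 4·124·70·69)] = (1/2)[124 + √2411056] = 838.3788

Kővári–Sós–Turán: let r_1, ..., r_124 be the row sums and z = Σ r_i the total number of 1s. Each pair of columns can share at most one row with both entries 1 (else a 2×2 all-ones block appears), so Σ_i C(r_i, 2) ≤ C(70, 2) = 2415. By convexity Σ_i C(r_i, 2) ≥ 124·C(z/124, 2) = z(z − 124)/(2·124), giving z² − 124z − 124·70·69 ≤ 0 and hence z ≤ (1/2)[124 + √(15376 + 4·598920)] = (1/2)[124 + √2411056] ≈ (1/2)(124 + 1552.7575) = 838.3788.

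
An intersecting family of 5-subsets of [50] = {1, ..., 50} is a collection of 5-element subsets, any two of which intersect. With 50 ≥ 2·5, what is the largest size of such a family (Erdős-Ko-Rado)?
max |F| = C(49, 4) = 211876

The Erdős-Ko-Rado theorem states: for n ≥ 2k, an intersecting family of k-subsets of an n-element set has size at most C(n − 1, k − 1), with equality for 'star' families {A ⊆ [n] : |A| = k, i ∈ A} (fix an element i). For n = 50, k = 5: C(49, 4) = 211876.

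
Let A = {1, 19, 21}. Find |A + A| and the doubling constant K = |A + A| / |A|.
K = |A + A| / |A| = 6/3 = 2

Enumerate A + A = {a + b : a, b ∈ A}. With |A| = 3, there are |A|^2 = 9 ordered sum pairs; collecting distinct values, A + A = {2, 20, 22, 38, 40, 42}, so |A + A| = 6. Thus K = 6/3 = 2. For comparison, the minimum possible |A + A| over all 3-element sets is 2·3 − 1 = 5 (so min K = 5/3), attained only by arithmetic progressions.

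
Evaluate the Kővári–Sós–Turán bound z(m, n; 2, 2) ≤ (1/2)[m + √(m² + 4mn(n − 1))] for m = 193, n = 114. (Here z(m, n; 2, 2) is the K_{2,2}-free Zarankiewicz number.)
z(193, 114; 2, 2) ≤ (1/2)[193 + √(193² + 4·193·114·113)] = (1/2)[193 + √9982153] = 1676.2273

Kővári–Sós–Turán: let r_1, ..., r_193 be the row sums and z = Σ r_i the total number of 1s. Each pair of columns can share at most one row with both entries 1 (else a 2×2 all-ones block appears), so Σ_i C(r_i, 2) ≤ C(114, 2) = 6441. By convexity Σ_i C(r_i, 2) ≥ 193·C(z/193, 2) = z(z − 193)/(2·193), giving z² − 193z − 193·114·113 ≤ 0 and hence z ≤ (1/2)[193 + √(37249 + 4·2486226)] = (1/2)[193 + √9982153] ≈ (1/2)(193 + 3159.4545) = 1676.2273.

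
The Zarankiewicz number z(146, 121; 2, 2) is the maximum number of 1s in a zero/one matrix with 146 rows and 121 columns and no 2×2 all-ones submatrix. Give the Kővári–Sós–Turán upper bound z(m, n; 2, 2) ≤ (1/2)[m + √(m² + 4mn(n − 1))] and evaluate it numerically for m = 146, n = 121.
z(146, 121; 2, 2) ≤ (1/2)[146 + √(146² + 4·146·121·120)] = (1/2)[146 + √8500996] = 1530.8234

Kővári–Sós–Turán: let r_1, ..., r_146 be the row sums and z = Σ r_i the total number of 1s. Each pair of columns can share at most one row with both entries 1 (else a 2×2 all-ones block appears), so Σ_i C(r_i, 2) ≤ C(121, 2) = 7260. By convexity Σ_i C(r_i, 2) ≥ 146·C(z/146, 2) = z(z − 146)/(2·146), giving z² − 146z − 146·121·120 ≤ 0 and hence z ≤ (1/2)[146 + √(21316 + 4·2119920)] = (1/2)[146 + √8500996] ≈ (1/2)(146 + 2915.6468) = 1530.8234.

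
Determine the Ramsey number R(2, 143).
R(2, 143) = 143

R(2, k) = k for all k ≥ 2: in a 2-colouring of K_k, either some edge is red (a red K_2) or all edges are blue (a blue K_k). And K_{142} coloured all-blue has no blue K_143, so R(2, 143) > 142. Hence R(2, 143) = 143.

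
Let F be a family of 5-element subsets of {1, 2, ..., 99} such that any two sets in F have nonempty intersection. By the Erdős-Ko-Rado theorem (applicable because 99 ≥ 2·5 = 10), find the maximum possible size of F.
max |F| = C(98, 4) = 3612280

Erdős-Ko-Rado (1961): when n ≥ 2k, max |F| = C(n−1, k−1). The bound is attained by the star {A : i ∈ A} for any fixed i ∈ [n]. Here C(99−1, 5−1) = C(98, 4) = 3612280.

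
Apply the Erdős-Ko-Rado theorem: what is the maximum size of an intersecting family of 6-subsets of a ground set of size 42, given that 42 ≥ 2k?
max |F| = C(41, 5) = 749398

The Erdős-Ko-Rado theorem states: for n ≥ 2k, an intersecting family of k-subsets of an n-element set has size at most C(n − 1, k − 1), with equality for 'star' families {A ⊆ [n] : |A| = k, i ∈ A} (fix an element i). For n = 42, k = 6: C(41, 5) = 749398.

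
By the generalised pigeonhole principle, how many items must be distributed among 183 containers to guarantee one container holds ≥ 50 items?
n = (50 − 1)·183 + 1 = 8968

By the generalised pigeonhole principle, to guarantee some box contains ≥ r objects we need more than (r − 1) · k objects total. Threshold: n = (r − 1) · k + 1. With r = 50 and k = 183: n = 49 · 183 + 1 = 8967 + 1 = 8968. For n = 8967 = 49 · 183, we can put exactly 49 objects in every box, avoiding 50 in any single one — so 8968 is tight.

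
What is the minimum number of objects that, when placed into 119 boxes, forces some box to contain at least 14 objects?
n = (14 − 1)·119 + 1 = 1548

By the generalised pigeonhole principle, to guarantee some box contains ≥ r objects we need more than (r − 1) · k objects total. Threshold: n = (r − 1) · k + 1. With r = 14 and k = 119: n = 13 · 119 + 1 = 1547 + 1 = 1548. For n = 1547 = 13 · 119, we can put exactly 13 objects in every box, avoiding 14 in any single one — so 1548 is tight.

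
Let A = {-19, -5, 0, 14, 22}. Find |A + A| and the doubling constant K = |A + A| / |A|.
K = |A + A| / |A| = 14/5

Enumerate A + A = {a + b : a, b ∈ A}. With |A| = 5, there are |A|^2 = 25 ordered sum pairs; collecting distinct values, A + A = {-38, -24, -19, -10, -5, 0, 3, 9, 14, 17, 22, 28, 36, 44}, so |A + A| = 14. Thus K = 14/5. For comparison, the minimum possible |A + A| over all 5-element sets is 2·5 − 1 = 9 (so min K = 9/5), attained only by arithmetic progressions.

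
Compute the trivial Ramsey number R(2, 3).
R(2, 3) = 3

R(2, k) = k for all k ≥ 2: in a 2-colouring of K_k, either some edge is red (a red K_2) or all edges are blue (a blue K_k). And K_{2} coloured all-blue has no blue K_3, so R(2, 3) > 2. Hence R(2, 3) = 3.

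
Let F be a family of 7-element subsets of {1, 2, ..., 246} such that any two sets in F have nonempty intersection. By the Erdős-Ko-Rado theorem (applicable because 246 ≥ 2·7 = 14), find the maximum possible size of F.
max |F| = C(245, 6) = 282405621960

The Erdős-Ko-Rado theorem states: for n ≥ 2k, an intersecting family of k-subsets of an n-element set has size at most C(n − 1, k − 1), with equality for 'star' families {A ⊆ [n] : |A| = k, i ∈ A} (fix an element i). For n = 246, k = 7: C(245, 6) = 282405621960.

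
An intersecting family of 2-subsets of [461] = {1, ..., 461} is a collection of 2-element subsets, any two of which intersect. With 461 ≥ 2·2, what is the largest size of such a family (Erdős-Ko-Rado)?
max |F| = C(460, 1) = 460

Erdős-Ko-Rado (1961): when n ≥ 2k, max |F| = C(n−1, k−1). The bound is attained by the star {A : i ∈ A} for any fixed i ∈ [n]. Here C(461−1, 2−1) = C(460, 1) = 460.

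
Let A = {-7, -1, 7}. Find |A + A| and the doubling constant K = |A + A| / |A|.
K = |A + A| / |A| = 6/3 = 2

Enumerate A + A = {a + b : a, b ∈ A}. With |A| = 3, there are |A|^2 = 9 ordered sum pairs; collecting distinct values, A + A = {-14, -8, -2, 0, 6, 14}, so |A + A| = 6. Thus K = 6/3 = 2. For comparison, the minimum possible |A + A| over all 3-element sets is 2·3 − 1 = 5 (so min K = 5/3), attained only by arithmetic progressions.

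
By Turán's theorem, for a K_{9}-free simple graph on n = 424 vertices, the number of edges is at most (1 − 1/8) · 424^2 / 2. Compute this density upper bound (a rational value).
Turán density bound = (7/8) · 424^2/2 = 78652

Turán's theorem: ex(n, K_{r+1}) is achieved by the complete r-partite Turán graph T(n, r) with parts as balanced as possible, and is at most (1 − 1/r) · n^2/2. For r = 8, n = 424: the density bound is (7/8) · 179776/2 = 78652. Since 8 ∣ 424, the Turán graph T(424, 8) has parts of equal size 53, and its edge count e(T(424, 8)) = 78652 attains the density bound exactly.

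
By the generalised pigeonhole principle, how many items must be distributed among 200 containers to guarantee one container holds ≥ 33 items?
n = (33 − 1)·200 + 1 = 6401

By the generalised pigeonhole principle, to guarantee some box contains ≥ r objects we need more than (r − 1) · k objects total. Threshold: n = (r − 1) · k + 1. With r = 33 and k = 200: n = 32 · 200 + 1 = 6400 + 1 = 6401. For n = 6400 = 32 · 200, we can put exactly 32 objects in every box, avoiding 33 in any single one — so 6401 is tight.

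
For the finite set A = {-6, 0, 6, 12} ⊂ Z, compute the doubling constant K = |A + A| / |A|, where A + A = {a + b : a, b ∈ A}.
K = |A + A| / |A| = 7/4

Enumerate A + A = {a + b : a, b ∈ A}. With |A| = 4, there are |A|^2 = 16 ordered sum pairs; collecting distinct values, A + A = {-12, -6, 0, 6, 12, 18, 24}, so |A + A| = 7. Thus K = 7/4. Here |A + A| = 2|A| − 1 = 7, the minimum possible — so K = 7/4 is minimal, which holds iff A is an arithmetic progression.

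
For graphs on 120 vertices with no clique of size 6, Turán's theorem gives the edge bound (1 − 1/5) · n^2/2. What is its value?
Turán density bound = (4/5) · 120^2/2 = 5760

Turán's theorem: ex(n, K_{r+1}) is achieved by the complete r-partite Turán graph T(n, r) with parts as balanced as possible, and is at most (1 − 1/r) · n^2/2. For r = 5, n = 120: the density bound is (4/5) · 14400/2 = 5760. Since 5 ∣ 120, the Turán graph T(120, 5) has parts of equal size 24, and its edge count e(T(120, 5)) = 5760 attains the density bound exactly.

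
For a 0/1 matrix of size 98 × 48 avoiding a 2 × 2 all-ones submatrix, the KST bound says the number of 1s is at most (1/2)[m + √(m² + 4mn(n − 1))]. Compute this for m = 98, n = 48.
z(98, 48; 2, 2) ≤ (1/2)[98 + √(98² + 4·98·48·47)] = (1/2)[98 + √893956] = 521.7462

Kővári–Sós–Turán: let r_1, ..., r_98 be the row sums and z = Σ r_i the total number of 1s. Each pair of columns can share at most one row with both entries 1 (else a 2×2 all-ones block appears), so Σ_i C(r_i, 2) ≤ C(48, 2) = 1128. By convexity Σ_i C(r_i, 2) ≥ 98·C(z/98, 2) = z(z − 98)/(2·98), giving z² − 98z − 98·48·47 ≤ 0 and hence z ≤ (1/2)[98 + √(9604 + 4·221088)] = (1/2)[98 + √893956] ≈ (1/2)(98 + 945.4925) = 521.7462.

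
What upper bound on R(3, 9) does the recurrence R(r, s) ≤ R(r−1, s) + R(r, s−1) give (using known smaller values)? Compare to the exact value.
R(3, 9) ≤ R(2, 9) + R(3, 8) = 9 + 28 = 37; exact value R(3, 9) = 36.

The Erdős–Szekeres recurrence R(r, s) ≤ R(r−1, s) + R(r, s−1) applied to (r, s) = (3, 9) gives
  R(3, 9) ≤ R(2, 9) + R(3, 8) = 9 + 28 = 37.
(Recall R(2, k) = k and R is symmetric.) The recurrence is not tight here (it gives 37, but the exact value is R(3, 9) = 36); the tight upper bound requires a sharper argument than the simple recurrence, combined with a lower-bound construction on K_{35}.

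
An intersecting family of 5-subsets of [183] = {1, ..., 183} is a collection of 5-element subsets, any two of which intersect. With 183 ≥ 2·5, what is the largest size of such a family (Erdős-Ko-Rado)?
max |F| = C(182, 4) = 44224635

Erdős-Ko-Rado (1961): when n ≥ 2k, max |F| = C(n−1, k−1). The bound is attained by the star {A : i ∈ A} for any fixed i ∈ [n]. Here C(183−1, 5−1) = C(182, 4) = 44224635.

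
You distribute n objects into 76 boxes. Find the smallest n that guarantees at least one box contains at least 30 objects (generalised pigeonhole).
n = (30 − 1)·76 + 1 = 2205

By the generalised pigeonhole principle, to guarantee some box contains ≥ r objects we need more than (r − 1) · k objects total. Threshold: n = (r − 1) · k + 1. With r = 30 and k = 76: n = 29 · 76 + 1 = 2204 + 1 = 2205. For n = 2204 = 29 · 76, we can put exactly 29 objects in every box, avoiding 30 in any single one — so 2205 is tight.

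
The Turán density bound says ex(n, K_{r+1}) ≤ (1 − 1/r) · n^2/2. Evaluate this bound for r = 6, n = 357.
Turán density bound = (5/6) · 357^2/2 = 212415/4 ≈ 53103.75

Turán's theorem: ex(n, K_{r+1}) is achieved by the complete r-partite Turán graph T(n, r) with parts as balanced as possible, and is at most (1 − 1/r) · n^2/2. For r = 6, n = 357: the density bound is (5/6) · 127449/2 = 212415/4 ≈ 53103.75. The integer-valued extremum is e(T(357, 6)) = 53103, which is strictly less than the density bound 212415/4 since 6 ∤ 357 (the parts of T(357, 6) cannot all be equal).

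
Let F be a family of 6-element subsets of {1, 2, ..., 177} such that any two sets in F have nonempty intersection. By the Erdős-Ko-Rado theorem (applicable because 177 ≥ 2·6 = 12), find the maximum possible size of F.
max |F| = C(176, 5) = 1328902960

Erdős-Ko-Rado (1961): when n ≥ 2k, max |F| = C(n−1, k−1). The bound is attained by the star {A : i ∈ A} for any fixed i ∈ [n]. Here C(177−1, 6−1) = C(176, 5) = 1328902960.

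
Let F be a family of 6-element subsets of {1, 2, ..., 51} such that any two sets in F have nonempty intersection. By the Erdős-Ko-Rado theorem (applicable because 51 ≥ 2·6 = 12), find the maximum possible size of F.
max |F| = C(50, 5) = 2118760

The Erdős-Ko-Rado theorem states: for n ≥ 2k, an intersecting family of k-subsets of an n-element set has size at most C(n − 1, k − 1), with equality for 'star' families {A ⊆ [n] : |A| = k, i ∈ A} (fix an element i). For n = 51, k = 6: C(50, 5) = 2118760.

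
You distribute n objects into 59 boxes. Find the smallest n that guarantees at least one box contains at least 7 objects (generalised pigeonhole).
n = (7 − 1)·59 + 1 = 355

By the generalised pigeonhole principle, to guarantee some box contains ≥ r objects we need more than (r − 1) · k objects total. Threshold: n = (r − 1) · k + 1. With r = 7 and k = 59: n = 6 · 59 + 1 = 354 + 1 = 355. For n = 354 = 6 · 59, we can put exactly 6 objects in every box, avoiding 7 in any single one — so 355 is tight.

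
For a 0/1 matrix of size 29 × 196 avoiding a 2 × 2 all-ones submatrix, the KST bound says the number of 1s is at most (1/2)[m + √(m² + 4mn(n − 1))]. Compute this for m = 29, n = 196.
z(29, 196; 2, 2) ≤ (1/2)[29 + √(29² + 4·29·196·195)] = (1/2)[29 + √4434361] = 1067.3961

Kővári–Sós–Turán: let r_1, ..., r_29 be the row sums and z = Σ r_i the total number of 1s. Each pair of columns can share at most one row with both entries 1 (else a 2×2 all-ones block appears), so Σ_i C(r_i, 2) ≤ C(196, 2) = 19110. By convexity Σ_i C(r_i, 2) ≥ 29·C(z/29, 2) = z(z − 29)/(2·29), giving z² − 29z − 29·196·195 ≤ 0 and hence z ≤ (1/2)[29 + √(841 + 4·1108380)] = (1/2)[29 + √4434361] ≈ (1/2)(29 + 2105.7922) = 1067.3961.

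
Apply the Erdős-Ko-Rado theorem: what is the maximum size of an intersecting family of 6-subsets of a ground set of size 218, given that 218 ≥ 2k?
max |F| = C(217, 5) = 3827930778

The Erdős-Ko-Rado theorem states: for n ≥ 2k, an intersecting family of k-subsets of an n-element set has size at most C(n − 1, k − 1), with equality for 'star' families {A ⊆ [n] : |A| = k, i ∈ A} (fix an element i). For n = 218, k = 6: C(217, 5) = 3827930778.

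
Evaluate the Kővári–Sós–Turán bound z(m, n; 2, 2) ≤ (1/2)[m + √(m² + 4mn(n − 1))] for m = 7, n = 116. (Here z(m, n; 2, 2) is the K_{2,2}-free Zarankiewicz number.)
z(7, 116; 2, 2) ≤ (1/2)[7 + √(7² + 4·7·116·115)] = (1/2)[7 + √373569] = 309.1015

Kővári–Sós–Turán: let r_1, ..., r_7 be the row sums and z = Σ r_i the total number of 1s. Each pair of columns can share at most one row with both entries 1 (else a 2×2 all-ones block appears), so Σ_i C(r_i, 2) ≤ C(116, 2) = 6670. By convexity Σ_i C(r_i, 2) ≥ 7·C(z/7, 2) = z(z − 7)/(2·7), giving z² − 7z − 7·116·115 ≤ 0 and hence z ≤ (1/2)[7 + √(49 + 4·93380)] = (1/2)[7 + √373569] ≈ (1/2)(7 + 611.2029) = 309.1015.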